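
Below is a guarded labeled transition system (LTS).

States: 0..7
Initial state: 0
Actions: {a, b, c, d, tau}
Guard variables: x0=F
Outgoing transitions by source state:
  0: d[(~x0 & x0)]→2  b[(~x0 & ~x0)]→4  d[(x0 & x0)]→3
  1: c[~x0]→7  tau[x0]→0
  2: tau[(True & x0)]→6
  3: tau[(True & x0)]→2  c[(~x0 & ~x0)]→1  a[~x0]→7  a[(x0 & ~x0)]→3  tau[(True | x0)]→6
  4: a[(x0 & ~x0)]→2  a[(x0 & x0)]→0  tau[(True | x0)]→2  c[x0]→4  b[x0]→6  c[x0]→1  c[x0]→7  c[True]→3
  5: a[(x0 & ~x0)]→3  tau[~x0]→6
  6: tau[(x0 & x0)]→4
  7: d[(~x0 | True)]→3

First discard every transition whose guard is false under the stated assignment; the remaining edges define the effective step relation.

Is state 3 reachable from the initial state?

Guard filter leaves 9 enabled edge(s).
depth 0: {0}
depth 1: {4}  cumulative {0,4}
depth 2: {2,3}  cumulative {0,2,3,4}
depth 3: {1,6,7}  cumulative {0,1,2,3,4,6,7}
R = {0,1,2,3,4,6,7}
trace reaching 3: b·c

Answer: REACHABLE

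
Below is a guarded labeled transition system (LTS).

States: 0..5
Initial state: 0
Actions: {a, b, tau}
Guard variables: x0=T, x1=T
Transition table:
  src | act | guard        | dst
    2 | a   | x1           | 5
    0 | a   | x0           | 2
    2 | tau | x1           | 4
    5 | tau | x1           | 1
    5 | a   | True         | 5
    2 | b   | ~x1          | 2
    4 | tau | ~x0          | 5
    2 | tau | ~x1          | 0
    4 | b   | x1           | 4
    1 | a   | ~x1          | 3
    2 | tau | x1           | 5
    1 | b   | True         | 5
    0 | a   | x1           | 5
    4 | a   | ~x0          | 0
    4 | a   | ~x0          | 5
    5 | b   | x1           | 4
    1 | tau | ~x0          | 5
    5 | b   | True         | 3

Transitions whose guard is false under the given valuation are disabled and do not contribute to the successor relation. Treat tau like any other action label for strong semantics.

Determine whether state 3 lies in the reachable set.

Answer: REACHABLE

Analysis:
Guard filter leaves 11 enabled edge(s).
Layer 0: {0}
Layer 1: {2,5}  total {0,2,5}
Layer 2: {1,3,4}  total {0,1,2,3,4,5}
R = {0,1,2,3,4,5}
witness 3: a·b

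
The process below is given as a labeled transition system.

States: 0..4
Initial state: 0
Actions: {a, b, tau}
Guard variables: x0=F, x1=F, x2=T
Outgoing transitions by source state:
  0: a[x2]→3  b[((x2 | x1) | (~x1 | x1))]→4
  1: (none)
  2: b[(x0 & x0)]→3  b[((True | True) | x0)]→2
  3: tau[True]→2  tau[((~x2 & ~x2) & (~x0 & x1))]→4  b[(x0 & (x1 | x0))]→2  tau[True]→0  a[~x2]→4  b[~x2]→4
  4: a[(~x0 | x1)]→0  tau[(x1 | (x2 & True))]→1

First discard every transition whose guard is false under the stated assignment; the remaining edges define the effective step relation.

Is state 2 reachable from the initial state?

After dropping false guards: 7 live edges.
Layer 0: {0}
Layer 1: {3,4}  now seen {0,3,4}
Layer 2: {1,2}  now seen {0,1,2,3,4}
Reachable = {0,1,2,3,4}
witness 2: a·tau

Answer: REACHABLE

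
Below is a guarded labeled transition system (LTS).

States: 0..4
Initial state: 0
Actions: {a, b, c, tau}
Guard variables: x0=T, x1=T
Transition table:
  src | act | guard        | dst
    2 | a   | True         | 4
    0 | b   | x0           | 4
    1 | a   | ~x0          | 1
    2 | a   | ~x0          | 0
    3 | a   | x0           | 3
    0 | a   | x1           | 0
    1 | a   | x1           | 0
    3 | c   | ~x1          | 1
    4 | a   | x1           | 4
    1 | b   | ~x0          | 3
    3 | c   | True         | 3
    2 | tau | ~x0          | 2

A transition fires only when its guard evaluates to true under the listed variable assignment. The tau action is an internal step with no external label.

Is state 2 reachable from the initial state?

Answer: UNREACHABLE

Working:
Guard filter leaves 7 enabled edge(s).
L0 = {0}
L1 = {4}  total {0,4}
Reachable = {0,4}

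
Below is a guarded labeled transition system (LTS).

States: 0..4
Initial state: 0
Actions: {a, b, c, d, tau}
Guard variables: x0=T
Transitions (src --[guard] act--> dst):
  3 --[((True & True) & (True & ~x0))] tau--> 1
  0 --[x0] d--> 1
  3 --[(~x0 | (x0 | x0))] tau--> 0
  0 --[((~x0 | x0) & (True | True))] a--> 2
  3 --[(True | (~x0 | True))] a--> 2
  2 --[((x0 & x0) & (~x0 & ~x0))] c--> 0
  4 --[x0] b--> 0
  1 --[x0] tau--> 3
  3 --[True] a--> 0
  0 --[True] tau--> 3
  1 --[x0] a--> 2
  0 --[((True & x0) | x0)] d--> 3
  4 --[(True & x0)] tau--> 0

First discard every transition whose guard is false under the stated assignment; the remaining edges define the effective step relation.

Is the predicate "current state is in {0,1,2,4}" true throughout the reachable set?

Answer: INVARIANT VIOLATED at state 3

Analysis:
Safe = {0,1,2,4}
Reach set: {0,1,2,3}
  0: ✓
  1: ✓
  2: ✓
  3: ✗ unsafe
reach 3 via d — violates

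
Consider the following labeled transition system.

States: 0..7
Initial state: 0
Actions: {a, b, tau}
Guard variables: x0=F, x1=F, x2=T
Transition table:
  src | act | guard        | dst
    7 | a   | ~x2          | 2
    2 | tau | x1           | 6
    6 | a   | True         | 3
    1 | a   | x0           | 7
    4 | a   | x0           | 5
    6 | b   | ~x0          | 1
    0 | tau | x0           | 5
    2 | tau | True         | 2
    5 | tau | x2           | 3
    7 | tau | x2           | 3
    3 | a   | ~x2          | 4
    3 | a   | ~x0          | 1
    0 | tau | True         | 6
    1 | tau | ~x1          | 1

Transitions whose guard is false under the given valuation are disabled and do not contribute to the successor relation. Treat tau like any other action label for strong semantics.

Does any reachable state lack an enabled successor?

Reach set: {0,1,3,6}
  0: tau→6  [1 exit(s)]
  1: tau→1  [1 exit(s)]
  3: a→1  [1 exit(s)]
  6: a→3  b→1  [2 exit(s)]

Answer: DEADLOCK-FREE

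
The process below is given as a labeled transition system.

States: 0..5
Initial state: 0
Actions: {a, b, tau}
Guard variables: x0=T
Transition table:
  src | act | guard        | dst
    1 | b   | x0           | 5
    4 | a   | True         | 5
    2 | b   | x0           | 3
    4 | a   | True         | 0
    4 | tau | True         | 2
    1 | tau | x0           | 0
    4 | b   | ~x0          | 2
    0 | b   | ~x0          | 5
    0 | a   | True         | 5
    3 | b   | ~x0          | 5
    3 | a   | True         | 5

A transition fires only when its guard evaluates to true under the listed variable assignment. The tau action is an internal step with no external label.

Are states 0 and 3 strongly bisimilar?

Answer: BISIMILAR

Analysis:
Refine partition for ~:
  π0 = {{0,1,2,3,4,5}}
  π1 = {{0,3},{1},{2},{4},{5}}
Fixed point at round 2; 5 class(es).
[0]={0,3}  [3]={0,3}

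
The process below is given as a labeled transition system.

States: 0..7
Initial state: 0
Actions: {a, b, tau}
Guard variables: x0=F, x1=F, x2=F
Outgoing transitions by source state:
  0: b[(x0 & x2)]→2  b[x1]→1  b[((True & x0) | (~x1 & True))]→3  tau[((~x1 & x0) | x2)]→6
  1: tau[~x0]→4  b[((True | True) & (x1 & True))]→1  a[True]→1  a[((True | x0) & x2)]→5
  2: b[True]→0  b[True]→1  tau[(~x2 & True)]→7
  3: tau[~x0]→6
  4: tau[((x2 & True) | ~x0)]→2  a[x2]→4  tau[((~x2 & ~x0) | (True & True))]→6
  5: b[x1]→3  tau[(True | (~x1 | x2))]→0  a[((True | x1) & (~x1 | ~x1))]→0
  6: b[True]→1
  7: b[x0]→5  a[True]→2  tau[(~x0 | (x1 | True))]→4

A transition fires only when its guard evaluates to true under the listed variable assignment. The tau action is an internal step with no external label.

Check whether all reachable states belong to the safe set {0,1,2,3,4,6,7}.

Answer: INVARIANT HOLDS

Trace:
Inv-set: {0,1,2,3,4,6,7}
Reach set: {0,1,2,3,4,6,7}
  0: ✓
  1: ✓
  2: ✓
  3: ✓
  4: ✓
  6: ✓
  7: ✓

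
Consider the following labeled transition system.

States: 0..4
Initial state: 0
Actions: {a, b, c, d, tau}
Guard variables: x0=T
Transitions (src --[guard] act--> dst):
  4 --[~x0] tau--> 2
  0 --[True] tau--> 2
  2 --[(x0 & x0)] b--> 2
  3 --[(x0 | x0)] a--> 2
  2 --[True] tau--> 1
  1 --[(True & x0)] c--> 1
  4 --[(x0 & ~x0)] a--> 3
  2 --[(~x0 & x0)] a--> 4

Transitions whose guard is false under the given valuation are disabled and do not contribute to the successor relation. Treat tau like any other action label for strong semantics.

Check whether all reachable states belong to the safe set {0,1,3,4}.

Inv-set: {0,1,3,4}
R = {0,1,2}
  0: safe
  1: safe
  2: ✗ unsafe
reach 2 via tau — violates

Answer: INVARIANT VIOLATED at state 2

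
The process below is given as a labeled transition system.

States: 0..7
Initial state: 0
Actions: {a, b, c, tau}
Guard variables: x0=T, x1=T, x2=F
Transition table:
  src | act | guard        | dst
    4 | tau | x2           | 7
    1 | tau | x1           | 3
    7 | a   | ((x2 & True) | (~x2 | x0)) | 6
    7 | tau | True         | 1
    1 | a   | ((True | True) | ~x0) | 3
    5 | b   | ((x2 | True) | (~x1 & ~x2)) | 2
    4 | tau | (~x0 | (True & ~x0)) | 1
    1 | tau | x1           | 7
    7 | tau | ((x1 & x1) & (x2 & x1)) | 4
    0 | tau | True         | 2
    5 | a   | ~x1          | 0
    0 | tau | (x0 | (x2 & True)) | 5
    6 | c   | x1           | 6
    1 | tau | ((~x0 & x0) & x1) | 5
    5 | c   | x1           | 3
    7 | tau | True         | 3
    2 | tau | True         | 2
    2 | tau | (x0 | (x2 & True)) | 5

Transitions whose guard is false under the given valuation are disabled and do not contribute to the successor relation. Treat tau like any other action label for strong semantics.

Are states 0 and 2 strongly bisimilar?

Bisimulation quotient by refinement:
  round 0: {{0,1,2,3,4,5,6,7}}
  round 1: {{0,2},{1,7},{3,4},{5},{6}}
  round 2: {{0,2},{1},{3,4},{5},{6},{7}}
6 equivalence class(es) (converged in 3)
[0]={0,2}  [2]={0,2}

Answer: BISIMILAR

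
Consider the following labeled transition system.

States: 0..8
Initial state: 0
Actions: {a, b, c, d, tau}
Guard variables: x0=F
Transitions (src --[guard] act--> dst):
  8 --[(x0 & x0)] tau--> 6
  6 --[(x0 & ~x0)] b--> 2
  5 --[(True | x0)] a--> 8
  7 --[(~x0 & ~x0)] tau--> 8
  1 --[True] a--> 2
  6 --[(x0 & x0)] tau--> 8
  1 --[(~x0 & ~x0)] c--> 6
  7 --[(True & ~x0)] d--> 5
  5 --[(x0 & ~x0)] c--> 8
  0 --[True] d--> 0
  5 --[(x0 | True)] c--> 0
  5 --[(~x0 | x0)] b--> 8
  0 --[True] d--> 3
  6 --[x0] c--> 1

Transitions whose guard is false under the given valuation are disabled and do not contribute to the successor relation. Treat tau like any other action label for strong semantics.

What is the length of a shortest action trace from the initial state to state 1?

Breadth-first toward 1:
  Layer 0: {0}
  Layer 1: {3}
1 never appears.

Answer: UNREACHABLE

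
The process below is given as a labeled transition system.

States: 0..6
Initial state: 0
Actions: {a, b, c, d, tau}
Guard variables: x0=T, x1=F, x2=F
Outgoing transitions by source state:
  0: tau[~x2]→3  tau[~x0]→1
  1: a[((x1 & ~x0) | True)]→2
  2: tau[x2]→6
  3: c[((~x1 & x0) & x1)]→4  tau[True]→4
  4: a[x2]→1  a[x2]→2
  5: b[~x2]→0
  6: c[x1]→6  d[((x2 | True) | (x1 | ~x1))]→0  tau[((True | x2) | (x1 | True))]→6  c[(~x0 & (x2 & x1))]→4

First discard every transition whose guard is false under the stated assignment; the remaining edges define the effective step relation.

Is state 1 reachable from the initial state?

Guard filter leaves 6 enabled edge(s).
L0 = {0}
L1 = {3}  total {0,3}
L2 = {4}  total {0,3,4}
Reachable = {0,3,4}

Answer: UNREACHABLE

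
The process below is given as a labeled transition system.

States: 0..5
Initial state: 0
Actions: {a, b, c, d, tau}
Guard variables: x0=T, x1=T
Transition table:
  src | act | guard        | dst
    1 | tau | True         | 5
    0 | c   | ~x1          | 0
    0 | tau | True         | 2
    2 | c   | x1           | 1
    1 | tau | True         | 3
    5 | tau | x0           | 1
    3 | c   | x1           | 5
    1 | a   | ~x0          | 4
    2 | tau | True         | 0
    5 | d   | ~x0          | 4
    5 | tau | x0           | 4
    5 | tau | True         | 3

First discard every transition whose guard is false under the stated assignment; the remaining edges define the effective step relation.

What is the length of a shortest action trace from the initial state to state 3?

Answer: 3

Working:
Layered search for 3:
  L0 = {0}
  L1 = {2}
  L2 = {1}
  L3 = {3,5}
depth(3)=3, e.g. tau·c·tau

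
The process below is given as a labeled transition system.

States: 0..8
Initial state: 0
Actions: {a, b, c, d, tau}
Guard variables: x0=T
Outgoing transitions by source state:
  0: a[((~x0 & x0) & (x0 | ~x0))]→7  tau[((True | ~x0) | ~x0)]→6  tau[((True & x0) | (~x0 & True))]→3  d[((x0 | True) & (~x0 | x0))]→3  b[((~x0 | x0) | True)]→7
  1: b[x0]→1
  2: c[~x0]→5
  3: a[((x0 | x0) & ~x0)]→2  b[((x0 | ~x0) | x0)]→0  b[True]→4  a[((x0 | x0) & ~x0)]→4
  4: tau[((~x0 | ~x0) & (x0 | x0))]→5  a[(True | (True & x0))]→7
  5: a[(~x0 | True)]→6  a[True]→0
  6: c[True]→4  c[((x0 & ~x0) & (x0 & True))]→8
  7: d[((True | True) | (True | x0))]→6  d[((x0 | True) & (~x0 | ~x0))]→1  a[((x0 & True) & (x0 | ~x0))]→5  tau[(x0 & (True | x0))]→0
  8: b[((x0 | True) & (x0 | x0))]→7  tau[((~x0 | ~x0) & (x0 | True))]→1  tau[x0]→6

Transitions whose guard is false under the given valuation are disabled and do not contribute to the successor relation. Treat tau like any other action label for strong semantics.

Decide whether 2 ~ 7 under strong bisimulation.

Answer: NOT BISIMILAR

Analysis:
Compute ~ classes (split until stable):
  π0 = {{0,1,2,3,4,5,6,7,8}}
  π1 = {{0},{1,3},{2},{4,5},{6},{7},{8}}
  π2 = {{0},{1},{2},{3},{4},{5},{6},{7},{8}}
Fixed point at round 3; 9 class(es).
[2]={2}  [7]={7}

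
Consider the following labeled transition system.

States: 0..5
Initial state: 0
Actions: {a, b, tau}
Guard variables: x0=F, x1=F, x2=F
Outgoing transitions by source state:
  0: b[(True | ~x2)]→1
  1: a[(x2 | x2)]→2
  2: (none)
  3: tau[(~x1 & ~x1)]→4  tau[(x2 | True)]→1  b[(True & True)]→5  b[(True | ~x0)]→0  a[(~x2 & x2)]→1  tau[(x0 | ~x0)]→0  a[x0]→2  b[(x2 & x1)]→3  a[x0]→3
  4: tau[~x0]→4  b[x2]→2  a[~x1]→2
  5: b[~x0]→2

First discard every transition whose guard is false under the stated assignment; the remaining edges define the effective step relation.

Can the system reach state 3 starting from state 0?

Guard filter leaves 9 enabled edge(s).
L0 = {0}
L1 = {1}  now seen {0,1}
R = {0,1}

Answer: UNREACHABLE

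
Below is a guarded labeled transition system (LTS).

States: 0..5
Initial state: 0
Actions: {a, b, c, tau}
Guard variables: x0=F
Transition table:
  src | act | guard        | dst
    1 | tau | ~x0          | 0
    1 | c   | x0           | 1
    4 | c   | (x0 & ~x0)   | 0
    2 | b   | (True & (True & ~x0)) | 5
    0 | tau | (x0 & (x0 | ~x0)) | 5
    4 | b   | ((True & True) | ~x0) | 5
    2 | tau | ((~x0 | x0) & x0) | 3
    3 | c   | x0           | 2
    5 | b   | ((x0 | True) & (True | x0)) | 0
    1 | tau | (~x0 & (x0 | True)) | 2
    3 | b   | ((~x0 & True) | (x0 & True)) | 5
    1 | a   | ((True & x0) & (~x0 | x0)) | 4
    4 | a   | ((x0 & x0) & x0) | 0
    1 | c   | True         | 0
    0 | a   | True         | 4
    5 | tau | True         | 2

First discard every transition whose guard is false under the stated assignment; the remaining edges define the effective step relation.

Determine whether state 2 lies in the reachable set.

After dropping false guards: 9 live edges.
L0 = {0}
L1 = {4}  now seen {0,4}
L2 = {5}  now seen {0,4,5}
L3 = {2}  now seen {0,2,4,5}
Reachable = {0,2,4,5}
trace reaching 2: a·b·tau

Answer: REACHABLE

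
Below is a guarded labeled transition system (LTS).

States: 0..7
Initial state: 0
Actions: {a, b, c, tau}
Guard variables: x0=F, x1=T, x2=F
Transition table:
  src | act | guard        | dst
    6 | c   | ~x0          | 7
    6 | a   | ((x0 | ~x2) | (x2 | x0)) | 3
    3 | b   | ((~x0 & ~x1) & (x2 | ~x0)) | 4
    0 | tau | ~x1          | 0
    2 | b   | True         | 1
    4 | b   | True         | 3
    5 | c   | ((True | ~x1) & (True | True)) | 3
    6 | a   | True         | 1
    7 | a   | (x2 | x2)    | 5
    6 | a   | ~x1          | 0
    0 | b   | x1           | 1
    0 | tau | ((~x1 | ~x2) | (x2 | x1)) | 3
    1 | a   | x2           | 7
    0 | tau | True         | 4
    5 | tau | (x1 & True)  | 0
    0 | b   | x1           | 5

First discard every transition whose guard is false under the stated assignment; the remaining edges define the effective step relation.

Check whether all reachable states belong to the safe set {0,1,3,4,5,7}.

Answer: INVARIANT HOLDS

Working:
Safe = {0,1,3,4,5,7}
Reach set: {0,1,3,4,5}
  0: ✓
  1: ✓
  3: ✓
  4: ✓
  5: ✓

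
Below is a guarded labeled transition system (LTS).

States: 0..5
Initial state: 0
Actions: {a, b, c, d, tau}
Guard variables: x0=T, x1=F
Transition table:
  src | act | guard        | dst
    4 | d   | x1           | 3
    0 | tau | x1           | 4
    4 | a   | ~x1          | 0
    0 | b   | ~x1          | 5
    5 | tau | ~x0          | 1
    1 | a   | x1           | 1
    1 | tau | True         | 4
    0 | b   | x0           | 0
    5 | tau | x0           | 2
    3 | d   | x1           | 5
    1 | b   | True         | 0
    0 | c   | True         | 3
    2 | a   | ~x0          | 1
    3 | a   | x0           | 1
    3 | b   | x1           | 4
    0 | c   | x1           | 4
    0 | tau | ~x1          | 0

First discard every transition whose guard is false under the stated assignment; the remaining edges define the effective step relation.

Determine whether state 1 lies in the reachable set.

Answer: REACHABLE

Working:
Guard filter leaves 9 enabled edge(s).
depth 0: {0}
depth 1: {3,5}  now seen {0,3,5}
depth 2: {1,2}  now seen {0,1,2,3,5}
depth 3: {4}  now seen {0,1,2,3,4,5}
R = {0,1,2,3,4,5}
witness 1: c·a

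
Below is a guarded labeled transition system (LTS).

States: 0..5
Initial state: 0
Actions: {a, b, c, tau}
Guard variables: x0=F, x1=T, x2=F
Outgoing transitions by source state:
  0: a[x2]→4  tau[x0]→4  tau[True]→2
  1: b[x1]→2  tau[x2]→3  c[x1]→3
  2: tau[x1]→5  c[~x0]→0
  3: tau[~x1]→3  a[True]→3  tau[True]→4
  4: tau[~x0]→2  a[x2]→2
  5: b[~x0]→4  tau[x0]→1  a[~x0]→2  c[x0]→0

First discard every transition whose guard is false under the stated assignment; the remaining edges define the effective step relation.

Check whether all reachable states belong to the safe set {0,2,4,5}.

Safe = {0,2,4,5}
Reachable = {0,2,4,5}
  0: safe
  2: safe
  4: safe
  5: safe

Answer: INVARIANT HOLDS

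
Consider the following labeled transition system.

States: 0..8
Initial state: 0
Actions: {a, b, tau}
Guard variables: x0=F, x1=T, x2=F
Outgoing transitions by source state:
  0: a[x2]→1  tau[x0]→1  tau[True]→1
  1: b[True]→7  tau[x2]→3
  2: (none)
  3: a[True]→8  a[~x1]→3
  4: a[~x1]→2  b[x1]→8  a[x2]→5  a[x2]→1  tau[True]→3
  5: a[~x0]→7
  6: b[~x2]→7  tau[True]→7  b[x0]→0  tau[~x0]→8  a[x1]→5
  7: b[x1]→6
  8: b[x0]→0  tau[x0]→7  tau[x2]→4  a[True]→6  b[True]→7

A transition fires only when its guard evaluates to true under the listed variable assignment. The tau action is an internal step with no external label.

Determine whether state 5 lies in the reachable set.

Answer: REACHABLE

Trace:
13 transition(s) survive guard evaluation.
depth 0: {0}
depth 1: {1}  total {0,1}
depth 2: {7}  total {0,1,7}
depth 3: {6}  total {0,1,6,7}
depth 4: {5,8}  total {0,1,5,6,7,8}
Reachable = {0,1,5,6,7,8}
Path to 5: tau·b·b·a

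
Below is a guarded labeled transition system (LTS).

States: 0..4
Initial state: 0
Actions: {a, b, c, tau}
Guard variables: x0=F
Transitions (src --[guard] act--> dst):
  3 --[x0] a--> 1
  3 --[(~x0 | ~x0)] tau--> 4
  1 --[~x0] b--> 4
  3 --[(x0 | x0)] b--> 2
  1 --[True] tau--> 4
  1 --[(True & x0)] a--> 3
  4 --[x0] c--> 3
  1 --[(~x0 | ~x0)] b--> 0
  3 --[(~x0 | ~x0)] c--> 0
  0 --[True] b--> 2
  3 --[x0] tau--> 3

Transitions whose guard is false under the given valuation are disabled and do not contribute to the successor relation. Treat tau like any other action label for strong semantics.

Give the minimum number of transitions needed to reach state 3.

Answer: UNREACHABLE

Analysis:
Breadth-first toward 3:
  depth 0: {0}
  depth 1: {2}
3 never appears.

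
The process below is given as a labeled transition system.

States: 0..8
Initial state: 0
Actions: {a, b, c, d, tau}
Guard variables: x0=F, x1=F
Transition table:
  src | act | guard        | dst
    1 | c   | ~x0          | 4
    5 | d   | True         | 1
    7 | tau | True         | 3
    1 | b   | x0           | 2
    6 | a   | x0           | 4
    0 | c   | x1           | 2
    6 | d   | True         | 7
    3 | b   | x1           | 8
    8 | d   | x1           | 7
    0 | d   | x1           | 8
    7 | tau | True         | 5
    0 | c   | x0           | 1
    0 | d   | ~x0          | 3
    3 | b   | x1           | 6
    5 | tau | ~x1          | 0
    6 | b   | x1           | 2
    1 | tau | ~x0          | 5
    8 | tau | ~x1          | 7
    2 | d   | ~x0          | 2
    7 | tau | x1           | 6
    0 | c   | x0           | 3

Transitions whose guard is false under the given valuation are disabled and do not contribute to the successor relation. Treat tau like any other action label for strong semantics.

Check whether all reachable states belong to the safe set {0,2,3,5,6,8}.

Allowed set {0,2,3,5,6,8}
Reachable = {0,3}
  0: ✓
  3: ✓

Answer: INVARIANT HOLDS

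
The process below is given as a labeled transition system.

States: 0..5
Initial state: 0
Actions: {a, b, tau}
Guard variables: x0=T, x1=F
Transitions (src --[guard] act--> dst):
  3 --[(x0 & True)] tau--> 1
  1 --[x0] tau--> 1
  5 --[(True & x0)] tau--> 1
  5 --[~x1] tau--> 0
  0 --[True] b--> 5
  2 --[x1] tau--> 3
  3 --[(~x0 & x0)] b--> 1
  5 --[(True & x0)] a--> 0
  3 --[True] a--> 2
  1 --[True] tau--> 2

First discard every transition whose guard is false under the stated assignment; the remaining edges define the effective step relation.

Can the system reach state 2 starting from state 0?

Answer: REACHABLE

Analysis:
Guard filter leaves 8 enabled edge(s).
Layer 0: {0}
Layer 1: {5}  cumulative {0,5}
Layer 2: {1}  cumulative {0,1,5}
Layer 3: {2}  cumulative {0,1,2,5}
R = {0,1,2,5}
trace reaching 2: b·tau·tau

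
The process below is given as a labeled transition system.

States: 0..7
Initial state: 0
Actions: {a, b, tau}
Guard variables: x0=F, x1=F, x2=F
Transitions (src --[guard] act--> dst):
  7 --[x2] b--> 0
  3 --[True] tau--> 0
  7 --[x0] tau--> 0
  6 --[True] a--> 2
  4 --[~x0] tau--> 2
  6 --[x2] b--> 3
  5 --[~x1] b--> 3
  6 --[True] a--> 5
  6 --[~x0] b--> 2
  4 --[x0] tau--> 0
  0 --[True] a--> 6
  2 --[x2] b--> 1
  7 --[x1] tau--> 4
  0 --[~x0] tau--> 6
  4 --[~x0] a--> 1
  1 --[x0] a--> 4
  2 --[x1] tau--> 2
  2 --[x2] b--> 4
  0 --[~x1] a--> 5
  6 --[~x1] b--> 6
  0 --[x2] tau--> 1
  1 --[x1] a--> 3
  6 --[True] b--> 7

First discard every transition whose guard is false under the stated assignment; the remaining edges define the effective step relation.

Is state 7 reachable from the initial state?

Answer: REACHABLE

Trace:
12 transition(s) survive guard evaluation.
L0 = {0}
L1 = {5,6}  total {0,5,6}
L2 = {2,3,7}  total {0,2,3,5,6,7}
R = {0,2,3,5,6,7}
trace reaching 7: a·b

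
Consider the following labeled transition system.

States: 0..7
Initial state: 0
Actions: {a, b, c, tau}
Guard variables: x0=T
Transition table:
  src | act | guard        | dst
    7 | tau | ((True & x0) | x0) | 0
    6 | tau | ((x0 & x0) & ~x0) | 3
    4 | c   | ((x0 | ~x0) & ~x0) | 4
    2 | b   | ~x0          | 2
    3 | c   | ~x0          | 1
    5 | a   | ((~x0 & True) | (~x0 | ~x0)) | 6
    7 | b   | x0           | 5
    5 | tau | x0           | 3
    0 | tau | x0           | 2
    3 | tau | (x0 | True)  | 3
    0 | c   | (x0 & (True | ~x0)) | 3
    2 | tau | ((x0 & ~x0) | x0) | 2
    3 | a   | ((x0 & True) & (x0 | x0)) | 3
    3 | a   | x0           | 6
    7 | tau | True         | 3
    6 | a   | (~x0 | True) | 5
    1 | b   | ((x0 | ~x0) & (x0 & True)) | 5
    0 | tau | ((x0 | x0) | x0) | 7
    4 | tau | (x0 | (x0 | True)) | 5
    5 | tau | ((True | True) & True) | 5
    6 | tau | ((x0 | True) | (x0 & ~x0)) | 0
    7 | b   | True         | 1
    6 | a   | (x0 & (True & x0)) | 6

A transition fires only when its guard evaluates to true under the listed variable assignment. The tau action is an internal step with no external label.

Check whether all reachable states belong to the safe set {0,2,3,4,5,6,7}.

Answer: INVARIANT VIOLATED at state 1

Working:
Allowed set {0,2,3,4,5,6,7}
R = {0,1,2,3,5,6,7}
  0: ok
  1: outside
  2: ok
  3: ok
  5: ok
  6: ok
  7: ok
witness against invariant: tau·b → 1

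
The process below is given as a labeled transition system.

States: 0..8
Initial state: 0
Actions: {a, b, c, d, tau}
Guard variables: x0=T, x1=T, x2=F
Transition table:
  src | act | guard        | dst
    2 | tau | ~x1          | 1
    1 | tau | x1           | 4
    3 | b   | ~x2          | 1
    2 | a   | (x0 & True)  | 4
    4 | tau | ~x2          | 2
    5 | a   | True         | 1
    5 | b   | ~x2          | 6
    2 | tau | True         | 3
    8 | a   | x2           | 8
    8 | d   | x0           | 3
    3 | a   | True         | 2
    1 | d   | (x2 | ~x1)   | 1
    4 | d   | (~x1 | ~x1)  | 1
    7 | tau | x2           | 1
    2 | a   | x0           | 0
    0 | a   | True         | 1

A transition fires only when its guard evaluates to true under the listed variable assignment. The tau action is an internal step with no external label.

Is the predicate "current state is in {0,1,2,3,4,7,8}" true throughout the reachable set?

Answer: INVARIANT HOLDS

Working:
Safe = {0,1,2,3,4,7,8}
R = {0,1,2,3,4}
  0: safe
  1: safe
  2: safe
  3: safe
  4: safe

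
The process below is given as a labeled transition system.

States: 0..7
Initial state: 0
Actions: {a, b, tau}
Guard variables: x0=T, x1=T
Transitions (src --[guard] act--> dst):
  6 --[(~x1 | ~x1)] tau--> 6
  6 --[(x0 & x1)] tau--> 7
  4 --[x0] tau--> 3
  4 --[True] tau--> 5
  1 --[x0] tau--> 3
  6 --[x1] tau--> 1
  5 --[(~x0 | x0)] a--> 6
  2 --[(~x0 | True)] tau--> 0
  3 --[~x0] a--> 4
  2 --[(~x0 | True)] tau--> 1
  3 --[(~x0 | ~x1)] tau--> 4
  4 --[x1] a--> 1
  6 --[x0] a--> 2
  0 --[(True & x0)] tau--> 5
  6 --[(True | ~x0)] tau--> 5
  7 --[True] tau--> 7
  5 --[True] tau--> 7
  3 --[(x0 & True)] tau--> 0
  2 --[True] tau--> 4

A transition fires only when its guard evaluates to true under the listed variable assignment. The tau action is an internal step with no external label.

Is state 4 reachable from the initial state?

Answer: REACHABLE

Working:
After dropping false guards: 16 live edges.
Layer 0: {0}
Layer 1: {5}  now seen {0,5}
Layer 2: {6,7}  now seen {0,5,6,7}
Layer 3: {1,2}  now seen {0,1,2,5,6,7}
Layer 4: {3,4}  now seen {0,1,2,3,4,5,6,7}
R = {0,1,2,3,4,5,6,7}
Path to 4: tau·a·a·tau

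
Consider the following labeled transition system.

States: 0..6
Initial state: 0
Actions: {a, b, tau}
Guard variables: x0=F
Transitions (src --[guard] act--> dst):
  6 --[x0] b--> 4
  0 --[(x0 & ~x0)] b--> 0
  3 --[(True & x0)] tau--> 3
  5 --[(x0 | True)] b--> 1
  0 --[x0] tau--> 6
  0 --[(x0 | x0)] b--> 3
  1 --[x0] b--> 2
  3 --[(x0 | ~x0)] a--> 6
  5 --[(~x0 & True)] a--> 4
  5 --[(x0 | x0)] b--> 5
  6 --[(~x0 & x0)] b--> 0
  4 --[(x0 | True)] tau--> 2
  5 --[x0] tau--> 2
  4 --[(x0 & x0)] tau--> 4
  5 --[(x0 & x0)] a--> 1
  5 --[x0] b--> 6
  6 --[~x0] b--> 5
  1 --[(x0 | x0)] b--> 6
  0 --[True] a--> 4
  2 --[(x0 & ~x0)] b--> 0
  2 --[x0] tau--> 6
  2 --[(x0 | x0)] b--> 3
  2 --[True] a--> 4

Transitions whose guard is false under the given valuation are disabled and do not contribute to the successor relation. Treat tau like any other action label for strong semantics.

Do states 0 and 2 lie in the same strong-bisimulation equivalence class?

Compute ~ classes (split until stable):
  P[0] = {{0,1,2,3,4,5,6}}
  P[1] = {{0,2,3},{1},{4},{5},{6}}
  P[2] = {{0,2},{1},{3},{4},{5},{6}}
Fixed point at round 3; 6 class(es).
[0]={0,2}  [2]={0,2}

Answer: BISIMILAR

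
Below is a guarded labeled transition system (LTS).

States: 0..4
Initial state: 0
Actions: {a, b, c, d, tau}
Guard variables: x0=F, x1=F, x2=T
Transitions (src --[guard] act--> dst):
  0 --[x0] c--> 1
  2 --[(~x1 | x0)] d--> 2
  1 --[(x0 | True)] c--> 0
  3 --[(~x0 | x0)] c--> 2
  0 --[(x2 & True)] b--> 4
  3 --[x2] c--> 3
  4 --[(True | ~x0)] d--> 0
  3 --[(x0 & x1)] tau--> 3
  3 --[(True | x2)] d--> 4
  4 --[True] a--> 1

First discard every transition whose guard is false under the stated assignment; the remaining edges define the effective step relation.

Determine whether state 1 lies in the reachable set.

Answer: REACHABLE

Trace:
8 transition(s) survive guard evaluation.
L0 = {0}
L1 = {4}  total {0,4}
L2 = {1}  total {0,1,4}
R = {0,1,4}
witness 1: b·a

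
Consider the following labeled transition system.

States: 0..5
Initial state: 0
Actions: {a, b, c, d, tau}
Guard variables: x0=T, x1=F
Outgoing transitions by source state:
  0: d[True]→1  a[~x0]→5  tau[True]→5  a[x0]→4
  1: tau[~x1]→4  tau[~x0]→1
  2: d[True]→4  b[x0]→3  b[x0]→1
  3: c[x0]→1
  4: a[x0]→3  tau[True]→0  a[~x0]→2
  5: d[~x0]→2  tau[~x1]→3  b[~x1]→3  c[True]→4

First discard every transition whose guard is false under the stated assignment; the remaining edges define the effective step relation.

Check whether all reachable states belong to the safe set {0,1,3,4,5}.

Allowed set {0,1,3,4,5}
Reach set: {0,1,3,4,5}
  0: safe
  1: safe
  3: safe
  4: safe
  5: safe

Answer: INVARIANT HOLDS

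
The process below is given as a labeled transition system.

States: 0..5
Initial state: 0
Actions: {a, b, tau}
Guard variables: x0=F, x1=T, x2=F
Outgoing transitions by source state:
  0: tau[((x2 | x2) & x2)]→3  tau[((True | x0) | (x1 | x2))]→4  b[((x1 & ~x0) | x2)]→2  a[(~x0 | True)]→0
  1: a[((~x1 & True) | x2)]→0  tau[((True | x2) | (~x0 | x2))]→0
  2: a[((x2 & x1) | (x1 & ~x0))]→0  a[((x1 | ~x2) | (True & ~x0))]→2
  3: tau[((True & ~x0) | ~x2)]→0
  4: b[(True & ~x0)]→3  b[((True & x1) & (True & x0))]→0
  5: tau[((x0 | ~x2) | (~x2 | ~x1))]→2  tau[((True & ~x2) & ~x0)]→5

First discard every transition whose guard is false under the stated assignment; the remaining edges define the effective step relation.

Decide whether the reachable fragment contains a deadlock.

Answer: DEADLOCK-FREE

Trace:
R = {0,2,3,4}
  0: a→0  b→2  tau→4  [3 out]
  2: a→0  a→2  [2 out]
  3: tau→0  [1 out]
  4: b→3  [1 out]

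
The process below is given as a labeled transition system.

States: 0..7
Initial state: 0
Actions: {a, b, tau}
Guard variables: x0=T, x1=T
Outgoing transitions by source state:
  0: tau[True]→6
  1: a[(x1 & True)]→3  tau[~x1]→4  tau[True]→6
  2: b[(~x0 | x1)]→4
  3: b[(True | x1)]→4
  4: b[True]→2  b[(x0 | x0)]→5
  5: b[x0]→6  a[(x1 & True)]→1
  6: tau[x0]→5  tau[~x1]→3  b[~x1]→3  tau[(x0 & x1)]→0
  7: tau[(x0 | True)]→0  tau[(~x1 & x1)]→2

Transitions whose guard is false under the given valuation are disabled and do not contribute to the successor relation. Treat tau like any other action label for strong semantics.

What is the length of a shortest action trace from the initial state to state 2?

Answer: 6

Working:
Breadth-first toward 2:
  depth 0: {0}
  depth 1: {6}
  depth 2: {5}
  depth 3: {1}
  depth 4: {3}
  depth 5: {4}
  depth 6: {2}
2 enters at depth 6; path tau·tau·a·a·b·b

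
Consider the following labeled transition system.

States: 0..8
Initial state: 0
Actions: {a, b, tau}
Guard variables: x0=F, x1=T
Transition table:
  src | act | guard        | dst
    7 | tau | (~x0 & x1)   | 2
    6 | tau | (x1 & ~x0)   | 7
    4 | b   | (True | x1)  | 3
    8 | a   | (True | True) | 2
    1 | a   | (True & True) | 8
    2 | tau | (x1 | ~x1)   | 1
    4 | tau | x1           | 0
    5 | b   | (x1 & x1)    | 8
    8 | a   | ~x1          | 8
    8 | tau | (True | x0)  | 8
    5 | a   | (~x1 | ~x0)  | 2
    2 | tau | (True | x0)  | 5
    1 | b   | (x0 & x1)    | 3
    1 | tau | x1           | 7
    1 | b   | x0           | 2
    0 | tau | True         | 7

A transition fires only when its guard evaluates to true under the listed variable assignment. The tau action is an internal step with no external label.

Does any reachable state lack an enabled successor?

Answer: DEADLOCK-FREE

Working:
Reachable = {0,1,2,5,7,8}
  0: tau→7  [1 exit(s)]
  1: a→8  tau→7  [2 exit(s)]
  2: tau→1  tau→5  [2 exit(s)]
  5: a→2  b→8  [2 exit(s)]
  7: tau→2  [1 exit(s)]
  8: a→2  tau→8  [2 exit(s)]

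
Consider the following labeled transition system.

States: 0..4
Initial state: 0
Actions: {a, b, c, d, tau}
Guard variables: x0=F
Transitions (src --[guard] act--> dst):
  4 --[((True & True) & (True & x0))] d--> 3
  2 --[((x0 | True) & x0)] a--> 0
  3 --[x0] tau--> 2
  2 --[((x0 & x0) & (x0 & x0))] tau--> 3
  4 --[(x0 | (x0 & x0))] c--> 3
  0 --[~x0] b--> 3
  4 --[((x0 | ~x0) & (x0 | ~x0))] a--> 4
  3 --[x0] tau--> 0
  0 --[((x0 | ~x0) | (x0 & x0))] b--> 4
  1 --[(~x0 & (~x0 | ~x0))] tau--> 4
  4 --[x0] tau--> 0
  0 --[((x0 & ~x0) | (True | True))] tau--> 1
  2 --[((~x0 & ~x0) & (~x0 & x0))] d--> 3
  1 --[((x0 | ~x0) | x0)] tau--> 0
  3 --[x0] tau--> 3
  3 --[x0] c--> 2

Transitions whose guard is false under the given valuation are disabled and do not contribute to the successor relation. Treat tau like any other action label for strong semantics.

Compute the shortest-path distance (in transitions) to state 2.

Breadth-first toward 2:
  depth 0: {0}
  depth 1: {1,3,4}
2 never appears.

Answer: UNREACHABLE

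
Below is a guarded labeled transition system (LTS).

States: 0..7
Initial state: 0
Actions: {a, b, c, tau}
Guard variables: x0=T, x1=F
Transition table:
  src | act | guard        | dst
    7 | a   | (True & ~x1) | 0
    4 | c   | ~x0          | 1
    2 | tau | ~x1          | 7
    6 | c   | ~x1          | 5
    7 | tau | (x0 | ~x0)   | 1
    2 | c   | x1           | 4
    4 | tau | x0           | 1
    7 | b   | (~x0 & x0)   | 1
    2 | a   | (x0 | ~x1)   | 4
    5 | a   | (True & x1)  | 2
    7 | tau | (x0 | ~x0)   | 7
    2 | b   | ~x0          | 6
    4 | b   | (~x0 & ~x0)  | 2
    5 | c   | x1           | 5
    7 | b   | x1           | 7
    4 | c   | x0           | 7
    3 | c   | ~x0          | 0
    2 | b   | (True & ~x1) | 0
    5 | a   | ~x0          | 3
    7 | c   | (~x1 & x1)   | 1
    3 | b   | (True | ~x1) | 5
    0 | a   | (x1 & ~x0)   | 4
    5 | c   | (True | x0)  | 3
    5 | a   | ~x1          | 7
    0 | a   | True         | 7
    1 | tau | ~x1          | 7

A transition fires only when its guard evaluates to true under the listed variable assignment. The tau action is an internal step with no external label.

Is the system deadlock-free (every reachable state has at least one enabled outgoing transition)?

Answer: DEADLOCK-FREE

Working:
Reach set: {0,1,7}
  0: a→7  [1 exit(s)]
  1: tau→7  [1 exit(s)]
  7: a→0  tau→1  tau→7  [3 exit(s)]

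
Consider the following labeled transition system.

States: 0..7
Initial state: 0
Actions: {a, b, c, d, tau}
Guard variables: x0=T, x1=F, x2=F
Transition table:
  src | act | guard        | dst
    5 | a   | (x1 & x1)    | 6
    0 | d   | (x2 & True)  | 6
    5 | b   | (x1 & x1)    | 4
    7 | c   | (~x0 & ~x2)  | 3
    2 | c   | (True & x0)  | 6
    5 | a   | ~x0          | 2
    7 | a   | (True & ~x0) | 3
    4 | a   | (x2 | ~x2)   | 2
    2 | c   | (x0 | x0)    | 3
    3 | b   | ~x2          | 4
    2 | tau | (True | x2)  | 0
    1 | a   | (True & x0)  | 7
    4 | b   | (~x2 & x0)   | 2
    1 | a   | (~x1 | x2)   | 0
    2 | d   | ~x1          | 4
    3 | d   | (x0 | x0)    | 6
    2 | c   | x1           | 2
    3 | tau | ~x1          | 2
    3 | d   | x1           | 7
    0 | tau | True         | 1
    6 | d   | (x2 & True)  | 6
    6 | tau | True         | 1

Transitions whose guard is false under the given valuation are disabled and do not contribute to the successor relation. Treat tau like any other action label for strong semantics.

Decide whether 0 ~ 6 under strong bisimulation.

Bisimulation quotient by refinement:
  round 0: {{0,1,2,3,4,5,6,7}}
  round 1: {{0,6},{1},{2},{3},{4},{5,7}}
6 equivalence class(es) (converged in 2)
[0]={0,6}  [6]={0,6}

Answer: BISIMILAR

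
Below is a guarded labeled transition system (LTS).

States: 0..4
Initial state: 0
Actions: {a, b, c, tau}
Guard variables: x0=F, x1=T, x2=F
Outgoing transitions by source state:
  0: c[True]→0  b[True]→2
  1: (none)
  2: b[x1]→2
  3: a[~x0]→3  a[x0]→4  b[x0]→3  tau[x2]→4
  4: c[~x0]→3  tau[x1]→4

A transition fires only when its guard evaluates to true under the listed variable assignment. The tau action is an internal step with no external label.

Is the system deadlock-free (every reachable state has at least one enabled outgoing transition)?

Reach set: {0,2}
  0: b→2  c→0  [2 exit(s)]
  2: b→2  [1 exit(s)]

Answer: DEADLOCK-FREE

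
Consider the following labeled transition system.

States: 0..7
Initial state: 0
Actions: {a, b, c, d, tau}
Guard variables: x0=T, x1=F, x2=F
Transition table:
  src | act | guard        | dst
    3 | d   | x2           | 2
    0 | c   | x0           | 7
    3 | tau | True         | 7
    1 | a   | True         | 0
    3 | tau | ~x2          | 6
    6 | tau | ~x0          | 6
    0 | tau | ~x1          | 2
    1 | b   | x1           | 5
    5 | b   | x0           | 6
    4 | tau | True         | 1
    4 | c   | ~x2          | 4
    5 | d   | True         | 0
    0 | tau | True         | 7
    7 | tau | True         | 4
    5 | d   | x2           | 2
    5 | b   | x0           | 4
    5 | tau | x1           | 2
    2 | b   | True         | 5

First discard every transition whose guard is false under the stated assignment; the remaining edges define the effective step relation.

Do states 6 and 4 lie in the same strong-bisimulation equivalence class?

Refine partition for ~:
  round 0: {{0,1,2,3,4,5,6,7}}
  round 1: {{0,4},{1},{2},{3,7},{5},{6}}
  round 2: {{0},{1},{2},{3},{4},{5},{6},{7}}
8 equivalence class(es) (converged in 3)
6∈{6}, 4∈{4}

Answer: NOT BISIMILAR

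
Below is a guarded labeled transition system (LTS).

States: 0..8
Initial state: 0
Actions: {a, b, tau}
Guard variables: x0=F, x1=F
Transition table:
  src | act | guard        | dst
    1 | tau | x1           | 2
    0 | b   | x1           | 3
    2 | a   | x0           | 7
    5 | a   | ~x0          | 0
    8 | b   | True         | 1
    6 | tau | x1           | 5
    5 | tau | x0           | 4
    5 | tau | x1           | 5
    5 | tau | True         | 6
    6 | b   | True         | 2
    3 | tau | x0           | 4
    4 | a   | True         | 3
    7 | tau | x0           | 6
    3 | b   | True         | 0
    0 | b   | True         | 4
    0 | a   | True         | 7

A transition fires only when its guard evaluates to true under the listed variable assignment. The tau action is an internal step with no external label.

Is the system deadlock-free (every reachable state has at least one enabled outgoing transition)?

Reach set: {0,3,4,7}
  0: a→7  b→4  [deg 2]
  3: b→0  [deg 1]
  4: a→3  [deg 1]
  7: ∅  [no exit]
trace reaching 7: a

Answer: DEADLOCK at state 7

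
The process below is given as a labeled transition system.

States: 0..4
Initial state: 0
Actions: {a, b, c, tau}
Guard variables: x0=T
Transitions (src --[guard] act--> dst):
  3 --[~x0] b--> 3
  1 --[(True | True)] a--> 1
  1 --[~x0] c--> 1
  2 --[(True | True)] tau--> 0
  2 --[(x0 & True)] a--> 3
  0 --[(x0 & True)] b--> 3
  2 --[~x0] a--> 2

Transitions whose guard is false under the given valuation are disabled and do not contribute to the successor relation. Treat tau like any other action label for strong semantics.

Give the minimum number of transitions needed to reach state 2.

Layered search for 2:
  Layer 0: {0}
  Layer 1: {3}
2 never appears.

Answer: UNREACHABLE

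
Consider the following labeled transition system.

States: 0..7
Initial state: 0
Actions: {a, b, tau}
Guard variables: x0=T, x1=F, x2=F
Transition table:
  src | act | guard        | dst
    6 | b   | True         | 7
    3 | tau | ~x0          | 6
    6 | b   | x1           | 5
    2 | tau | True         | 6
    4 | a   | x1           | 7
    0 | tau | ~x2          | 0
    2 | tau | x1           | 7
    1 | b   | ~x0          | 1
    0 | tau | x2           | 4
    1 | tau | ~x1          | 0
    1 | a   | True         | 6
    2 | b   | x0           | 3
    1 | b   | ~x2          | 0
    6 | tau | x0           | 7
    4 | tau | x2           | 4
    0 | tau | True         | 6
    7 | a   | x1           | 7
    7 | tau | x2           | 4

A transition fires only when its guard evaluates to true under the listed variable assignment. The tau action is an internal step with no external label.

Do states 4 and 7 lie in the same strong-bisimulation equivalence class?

Answer: BISIMILAR

Trace:
Compute ~ classes (split until stable):
  P[0] = {{0,1,2,3,4,5,6,7}}
  P[1] = {{0},{1},{2,6},{3,4,5,7}}
  P[2] = {{0},{1},{2},{3,4,5,7},{6}}
Fixed point at round 3; 5 class(es).
[4]={3,4,5,7}  [7]={3,4,5,7}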